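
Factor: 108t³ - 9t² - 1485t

9t(3t + 11)(4t - 15)

Pull out the common factor 9t, then factor the remaining trinomial.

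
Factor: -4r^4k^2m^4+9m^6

Every term has a factor of m^4; factoring it out leaves -4r^4k^2+9m^2.
Recognize a difference of squares with the parts 3m and 2r^2k.

-m^4(2r^2k+3m)(2r^2k-3m)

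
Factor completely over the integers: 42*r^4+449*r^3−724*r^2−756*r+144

(6*r−1)*(7*r+6)*(r+12)*(r−2)

Among the possible rational roots, r = 1/6 is a root, giving the factor (6*r−1) and quotient 7*r^3+76*r^2−108*r−144.
Next, r = −6/7 is a root, giving the factor (7*r+6) and quotient r^2+10*r−24.
The remaining quadratic factors as (r−2)(r+12).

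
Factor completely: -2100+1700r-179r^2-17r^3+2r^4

Trying the rational-root candidates, r = 3/2 is a root, so (2r-3) is a factor; dividing leaves r^3-7r^2-100r+700.
Next, r = 7 is a root, giving the factor (r-7) and quotient r^2-100.
The remaining quadratic factors as (r+10)(r-10).

(2r-3)(r+10)(r-10)(r-7)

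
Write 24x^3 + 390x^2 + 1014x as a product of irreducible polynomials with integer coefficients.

Pull out the common factor 6x, then factor the remaining trinomial.

6x(4x + 13)(x + 13)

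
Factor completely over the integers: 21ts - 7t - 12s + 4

Group as (21ts - 7t) + (-12s + 4) = 7t(3s - 1) - 4(3s - 1).
Both groups share the factor (3s - 1).

(3s - 1)(7t - 4)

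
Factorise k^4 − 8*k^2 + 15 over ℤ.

Substitute u = k^2 to get a quadratic in u, then factor.
k^2 − 3 is irreducible over ℤ (3 is not a perfect square).
k^2 − 5 is irreducible over ℤ (5 is not a perfect square).

(k^2 − 3)*(k^2 − 5)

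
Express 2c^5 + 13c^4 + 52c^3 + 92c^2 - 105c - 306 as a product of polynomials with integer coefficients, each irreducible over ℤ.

(2c - 3)(c + 2)(c + 3)(c^2 + 3c + 17)

Among the possible rational roots, c = 3/2 is a root, giving the factor (2c - 3) and quotient c^4 + 8c^3 + 38c^2 + 103c + 102.
Continuing, c = -2 is a root, so (c + 2) divides it; the quotient is c^3 + 6c^2 + 26c + 51.
Then c = -3 is a root, giving the factor (c + 3) and quotient c^2 + 3c + 17.
The quadratic c^2 + 3c + 17 has discriminant -59 < 0 and is irreducible over ℤ.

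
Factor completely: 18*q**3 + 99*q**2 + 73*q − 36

(2*q + 9)*(3*q + 4)*(3*q − 1)

Among the possible rational roots, q = −9/2 is a root, giving the factor (2*q + 9) and quotient 9*q**2 + 9*q − 4.
The remaining quadratic factors as (3*q + 4)(3*q − 1).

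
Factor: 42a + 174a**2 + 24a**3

Pull out the common factor 6a, then factor the remaining trinomial.

6a(4a + 1)(a + 7)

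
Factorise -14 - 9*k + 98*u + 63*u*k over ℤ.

Group as (63*u*k + 98*u) + (-9*k - 14) = 7*u*(9*k + 14) - (9*k + 14).
Both groups share the factor (9*k + 14).

(7*u - 1)*(9*k + 14)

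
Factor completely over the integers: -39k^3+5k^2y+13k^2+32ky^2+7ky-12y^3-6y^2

Group: 3k(-13k^2-7ky+6y^2) + (-2y-1)(-13k^2-7ky+6y^2); both groups contain (-13k^2-7ky+6y^2), so (3k-2y-1) is a factor with cofactor -13k^2-7ky+6y^2.
The cofactor groups again: -13k^2-7ky+6y^2 = -13k(k+y) + 6y(k+y); both groups contain (k+y), giving -(13k-6y)(k+y).

-(13k-6y)(3k-2y-1)(k+y)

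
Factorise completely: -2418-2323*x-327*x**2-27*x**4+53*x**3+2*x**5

(2*x+3)*(x+2)*(x-13)*(x**2-4*x+31)

By the rational root theorem, x = 13 is a root, giving the factor (x-13) and quotient 2*x**4-x**3+40*x**2+193*x+186.
Continuing, x = -2 is a root, so (x+2) is a factor; dividing leaves 2*x**3-5*x**2+50*x+93.
Then x = -3/2 is a root, so (2*x+3) is a factor; dividing leaves x**2-4*x+31.
The quadratic x**2-4*x+31 has discriminant -108 < 0 and is irreducible over ℤ.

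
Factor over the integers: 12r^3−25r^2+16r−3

(3r−1)(4r−3)(r−1)

Among the possible rational roots, r = 3/4 is a root, giving the factor (4r−3) and quotient 3r^2−4r+1.
The remaining quadratic factors as (3r−1)(r−1).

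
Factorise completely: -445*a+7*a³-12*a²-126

(7*a+2)*(a+7)*(a-9)

Trying the rational-root candidates, a = -2/7 is a root, so (7*a+2) is a factor; dividing leaves a²-2*a-63.
The remaining quadratic factors as (a-9)(a+7).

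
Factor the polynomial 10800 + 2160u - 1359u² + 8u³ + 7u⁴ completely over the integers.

By the rational root theorem, u = 4 is a root, so (u - 4) divides it; the quotient is 7u³ + 36u² - 1215u - 2700.
Continuing, u = -15 is a root, giving the factor (u + 15) and quotient 7u² - 69u - 180.
The remaining quadratic factors as (7u + 15)(u - 12).

(7u + 15)(u + 15)(u - 12)(u - 4)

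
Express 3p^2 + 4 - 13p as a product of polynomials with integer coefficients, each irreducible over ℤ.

Need a pair with product 3·4 = 12 and sum -13: that's -12 and -1.
Split the middle term: 3p^2 - 12p - p + 4 = 3p(p - 4) - (p - 4).

(3p - 1)(p - 4)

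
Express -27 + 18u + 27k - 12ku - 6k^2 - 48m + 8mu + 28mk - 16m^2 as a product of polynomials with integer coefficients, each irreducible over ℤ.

Group: -4m(4m - k - 2u + 3) + (6k - 9)(4m - k - 2u + 3); both groups contain (4m - k - 2u + 3).

-(4m - 6k + 9)(4m - k - 2u + 3)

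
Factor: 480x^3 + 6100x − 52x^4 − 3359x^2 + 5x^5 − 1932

Testing divisors of the constant over divisors of the leading coefficient, x = 2/5 is a root, so (5x − 2) divides it; the quotient is x^4 − 10x^3 + 92x^2 − 635x + 966.
Continuing, x = 7 is a root, so (x − 7) is a factor; dividing leaves x^3 − 3x^2 + 71x − 138.
Then x = 2 is a root, so (x − 2) is a factor; dividing leaves x^2 − x + 69.
The quadratic x^2 − x + 69 has discriminant −275 < 0 and is irreducible over ℤ.

(5x − 2)(x − 2)(x − 7)(x^2 − x + 69)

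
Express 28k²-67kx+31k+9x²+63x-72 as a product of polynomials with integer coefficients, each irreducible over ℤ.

Group: 4k(7k-x-8) + (-9x+9)(7k-x-8); both groups contain (7k-x-8).

(4k-9x+9)(7k-x-8)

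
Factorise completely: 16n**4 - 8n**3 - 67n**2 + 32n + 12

By the rational root theorem, n = 2 is a root, so (n - 2) divides it; the quotient is 16n**3 + 24n**2 - 19n - 6.
Continuing, n = 3/4 is a root, so (4n - 3) divides it; the quotient is 4n**2 + 9n + 2.
The remaining quadratic factors as (4n + 1)(n + 2).

(4n + 1)(4n - 3)(n + 2)(n - 2)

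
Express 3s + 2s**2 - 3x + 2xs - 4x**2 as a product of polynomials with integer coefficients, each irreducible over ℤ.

Group: -4x(x - s) + (-2s - 3)(x - s); both groups contain (x - s).

-(x - s)(4x + 2s + 3)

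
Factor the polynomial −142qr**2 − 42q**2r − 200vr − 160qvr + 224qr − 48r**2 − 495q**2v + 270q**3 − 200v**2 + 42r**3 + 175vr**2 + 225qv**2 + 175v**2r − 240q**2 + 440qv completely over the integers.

(5q − 5v − 3r)(6q − 5v − 2r)(9q + 7r − 8)

Group: 9q(30q**2 − 55qv − 28qr + 25v**2 + 25vr + 6r**2) + (7r − 8)(30q**2 − 55qv − 28qr + 25v**2 + 25vr + 6r**2); both groups contain (30q**2 − 55qv − 28qr + 25v**2 + 25vr + 6r**2), so (9q + 7r − 8) is a factor with cofactor 30q**2 − 55qv − 28qr + 25v**2 + 25vr + 6r**2.
The cofactor groups again: 30q**2 − 55qv − 28qr + 25v**2 + 25vr + 6r**2 = 6q(5q − 5v − 3r) + (−5v − 2r)(5q − 5v − 3r); both groups contain (5q − 5v − 3r), giving (6q − 5v − 2r)(5q − 5v − 3r).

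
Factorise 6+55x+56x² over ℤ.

Need a pair with product 56·6 = 336 and sum 55: that's 48 and 7.
Split the middle term: 56x²+48x + 7x+6 = 8x(7x+6) + (7x+6).

(7x+6)(8x+1)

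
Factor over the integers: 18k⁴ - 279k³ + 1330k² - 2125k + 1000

(3k - 5)(6k - 5)(k - 5)(k - 8)

Testing divisors of the constant over divisors of the leading coefficient, k = 8 is a root, giving the factor (k - 8) and quotient 18k³ - 135k² + 250k - 125.
Next, k = 5 is a root, so (k - 5) divides it; the quotient is 18k² - 45k + 25.
The remaining quadratic factors as (3k - 5)(6k - 5).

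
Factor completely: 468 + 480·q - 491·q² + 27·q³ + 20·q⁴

Trying the rational-root candidates, q = 13/4 is a root, so (4·q - 13) divides it; the quotient is 5·q³ + 23·q² - 48·q - 36.
Continuing, q = -3/5 is a root, so (5·q + 3) is a factor; dividing leaves q² + 4·q - 12.
The remaining quadratic factors as (q - 2)(q + 6).

(4·q - 13)·(5·q + 3)·(q + 6)·(q - 2)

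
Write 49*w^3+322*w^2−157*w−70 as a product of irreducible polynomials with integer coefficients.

(7*w+2)*(7*w−5)*(w+7)

By the rational root theorem, w = −7 is a root, so (w+7) divides it; the quotient is 49*w^2−21*w−10.
The remaining quadratic factors as (7*w−5)(7*w+2).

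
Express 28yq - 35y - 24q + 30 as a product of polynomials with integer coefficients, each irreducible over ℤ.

(4q - 5)(7y - 6)

Group as (28yq - 35y) + (-24q + 30) = 7y(4q - 5) - 6(4q - 5).
Both groups share the factor (4q - 5).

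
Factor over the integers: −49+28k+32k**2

(4k+7)(8k−7)

Need a pair with product 32·(−49) = −1568 and sum 28: that's 56 and −28.
Split the middle term: 32k**2+56k − 28k−49 = 8k(4k+7) − 7(4k+7).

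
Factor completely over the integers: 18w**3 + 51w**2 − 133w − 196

Trying the rational-root candidates, w = 7/3 is a root, giving the factor (3w − 7) and quotient 6w**2 + 31w + 28.
The remaining quadratic factors as (6w + 7)(w + 4).

(3w − 7)(6w + 7)(w + 4)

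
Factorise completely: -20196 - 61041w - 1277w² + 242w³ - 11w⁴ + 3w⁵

(3w + 1)(w + 9)(w - 12)(w² - w + 187)

Among the possible rational roots, w = 12 is a root, so (w - 12) is a factor; dividing leaves 3w⁴ + 25w³ + 542w² + 5227w + 1683.
Then w = -1/3 is a root, so (3w + 1) divides it; the quotient is w³ + 8w² + 178w + 1683.
Next, w = -9 is a root, giving the factor (w + 9) and quotient w² - w + 187.
The quadratic w² - w + 187 has discriminant -747 < 0 and is irreducible over ℤ.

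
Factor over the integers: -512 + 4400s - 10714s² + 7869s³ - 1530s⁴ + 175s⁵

By the rational root theorem, s = 1/5 is a root, giving the factor (5s - 1) and quotient 35s⁴ - 299s³ + 1514s² - 1840s + 512.
Continuing, s = 8/7 is a root, giving the factor (7s - 8) and quotient 5s³ - 37s² + 174s - 64.
Then s = 2/5 is a root, so (5s - 2) is a factor; dividing leaves s² - 7s + 32.
The quadratic s² - 7s + 32 has discriminant -79 < 0 and is irreducible over ℤ.

(5s - 1)(5s - 2)(7s - 8)(s² - 7s + 32)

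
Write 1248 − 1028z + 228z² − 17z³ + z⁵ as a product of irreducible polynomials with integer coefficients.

Testing divisors of the constant over divisors of the leading coefficient, z = −8 is a root, giving the factor (z + 8) and quotient z⁴ − 8z³ + 47z² − 148z + 156.
Next, z = 3 is a root, giving the factor (z − 3) and quotient z³ − 5z² + 32z − 52.
Continuing, z = 2 is a root, so (z − 2) is a factor; dividing leaves z² − 3z + 26.
The quadratic z² − 3z + 26 has discriminant −95 < 0 and is irreducible over ℤ.

(z + 8)(z − 2)(z − 3)(z² − 3z + 26)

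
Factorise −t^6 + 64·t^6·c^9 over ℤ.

Every term has a factor of t^6; factoring it out leaves 64·c^9 − 1.
Recognize a difference of cubes with the parts 4·c^3 and 1.

t^6·(4·c^3 − 1)·(16·c^6 + 4·c^3 + 1)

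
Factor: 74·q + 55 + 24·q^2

Need a pair with product 24·55 = 1320 and sum 74: that's 30 and 44.
Split the middle term: 24·q^2 + 30·q + 44·q + 55 = 6·q·(4·q + 5) + 11·(4·q + 5).

(4·q + 5)·(6·q + 11)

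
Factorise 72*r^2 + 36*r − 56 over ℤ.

4*(3*r − 2)*(6*r + 7)

Pull out the common factor 4, then factor the remaining trinomial.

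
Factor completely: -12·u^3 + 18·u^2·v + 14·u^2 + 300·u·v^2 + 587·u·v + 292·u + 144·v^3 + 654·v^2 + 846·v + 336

-(2·u + 8·v + 7)·(6·u + 3·v + 8)·(u - 6·v - 6)

Group: 6·u·(-2·u^2 + 4·u·v + 5·u + 48·v^2 + 90·v + 42) + (3·v + 8)·(-2·u^2 + 4·u·v + 5·u + 48·v^2 + 90·v + 42); both groups contain (-2·u^2 + 4·u·v + 5·u + 48·v^2 + 90·v + 42), so (6·u + 3·v + 8) is a factor with cofactor -2·u^2 + 4·u·v + 5·u + 48·v^2 + 90·v + 42.
The cofactor groups again: -2·u^2 + 4·u·v + 5·u + 48·v^2 + 90·v + 42 = -u·(2·u + 8·v + 7) + (6·v + 6)·(2·u + 8·v + 7); both groups contain (2·u + 8·v + 7), giving -(u - 6·v - 6)·(2·u + 8·v + 7).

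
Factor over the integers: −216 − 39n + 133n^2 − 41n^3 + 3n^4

Trying the rational-root candidates, n = 9 is a root, giving the factor (n − 9) and quotient 3n^3 − 14n^2 + 7n + 24.
Continuing, n = 8/3 is a root, so (3n − 8) divides it; the quotient is n^2 − 2n − 3.
The remaining quadratic factors as (n − 3)(n + 1).

(3n − 8)(n + 1)(n − 3)(n − 9)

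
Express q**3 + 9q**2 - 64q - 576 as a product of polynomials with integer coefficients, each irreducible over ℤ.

Testing divisors of the constant over divisors of the leading coefficient, q = -8 is a root, so (q + 8) is a factor; dividing leaves q**2 + q - 72.
The remaining quadratic factors as (q + 9)(q - 8).

(q + 8)(q + 9)(q - 8)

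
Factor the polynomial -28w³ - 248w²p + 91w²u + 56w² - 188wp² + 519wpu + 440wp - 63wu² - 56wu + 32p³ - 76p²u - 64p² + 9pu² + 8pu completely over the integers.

-(7w - p)(4w + 4p - 9u - 8)(w + 8p - u)

Group: 7w(-4w² - 36wp + 13wu + 8w - 32p² + 76pu + 64p - 9u² - 8u) - p(-4w² - 36wp + 13wu + 8w - 32p² + 76pu + 64p - 9u² - 8u); both groups contain (-4w² - 36wp + 13wu + 8w - 32p² + 76pu + 64p - 9u² - 8u), so (7w - p) is a factor with cofactor -4w² - 36wp + 13wu + 8w - 32p² + 76pu + 64p - 9u² - 8u.
The cofactor groups again: -4w² - 36wp + 13wu + 8w - 32p² + 76pu + 64p - 9u² - 8u = -w(4w + 4p - 9u - 8) + (-8p + u)(4w + 4p - 9u - 8); both groups contain (4w + 4p - 9u - 8), giving -(w + 8p - u)(4w + 4p - 9u - 8).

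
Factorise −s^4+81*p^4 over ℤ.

(3*p)⁴ − (s)⁴ = ((3*p)² − (s)²)((3*p)² + (s)²); the first factor splits again, the second (9*p^2+s^2) is irreducible.

(3*p+s)*(3*p−s)*(9*p^2+s^2)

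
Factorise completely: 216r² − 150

Pull out the common factor 6; 36r² − 25 is a difference of squares.

6(6r + 5)(6r − 5)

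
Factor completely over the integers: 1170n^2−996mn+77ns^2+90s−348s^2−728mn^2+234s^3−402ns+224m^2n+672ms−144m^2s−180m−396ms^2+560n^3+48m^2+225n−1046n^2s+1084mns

Group: 4m(56mn−36ms+12m−70n^2+17ns−15n+18s^2−6s) + (−8n+13s−15)(56mn−36ms+12m−70n^2+17ns−15n+18s^2−6s); both groups contain (56mn−36ms+12m−70n^2+17ns−15n+18s^2−6s), so (4m−8n+13s−15) is a factor with cofactor 56mn−36ms+12m−70n^2+17ns−15n+18s^2−6s.
The cofactor groups again: 56mn−36ms+12m−70n^2+17ns−15n+18s^2−6s = 14n(4m−5n−2s) + (−9s+3)(4m−5n−2s); both groups contain (4m−5n−2s), giving (14n−9s+3)(4m−5n−2s).

(14n−9s+3)(4m−5n−2s)(4m−8n+13s−15)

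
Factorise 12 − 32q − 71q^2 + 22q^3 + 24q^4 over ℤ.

(2q − 3)(3q + 2)(4q − 1)(q + 2)

By the rational root theorem, q = −2/3 is a root, giving the factor (3q + 2) and quotient 8q^3 + 2q^2 − 25q + 6.
Continuing, q = 3/2 is a root, so (2q − 3) is a factor; dividing leaves 4q^2 + 7q − 2.
The remaining quadratic factors as (4q − 1)(q + 2).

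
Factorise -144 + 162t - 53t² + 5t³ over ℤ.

Testing divisors of the constant over divisors of the leading coefficient, t = 6 is a root, giving the factor (t - 6) and quotient 5t² - 23t + 24.
The remaining quadratic factors as (5t - 8)(t - 3).

(5t - 8)(t - 3)(t - 6)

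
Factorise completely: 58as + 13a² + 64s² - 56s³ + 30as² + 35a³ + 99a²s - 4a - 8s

(5a + 7s - 1)(7a - 4s + 4)(a + 2s)

Group: 7a(5a² + 17as - a + 14s² - 2s) + (-4s + 4)(5a² + 17as - a + 14s² - 2s); both groups contain (5a² + 17as - a + 14s² - 2s), so (7a - 4s + 4) is a factor with cofactor 5a² + 17as - a + 14s² - 2s.
The cofactor groups again: 5a² + 17as - a + 14s² - 2s = a(5a + 7s - 1) + 2s(5a + 7s - 1); both groups contain (5a + 7s - 1), giving (a + 2s)(5a + 7s - 1).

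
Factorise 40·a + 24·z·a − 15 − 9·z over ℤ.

Group as (24·z·a − 9·z) + (40·a − 15) = 3·z·(8·a − 3) + 5·(8·a − 3).
Both groups share the factor (8·a − 3).

(3·z + 5)·(8·a − 3)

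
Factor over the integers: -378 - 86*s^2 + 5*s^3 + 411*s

Trying the rational-root candidates, s = 6/5 is a root, so (5*s - 6) is a factor; dividing leaves s^2 - 16*s + 63.
The remaining quadratic factors as (s - 9)(s - 7).

(5*s - 6)*(s - 7)*(s - 9)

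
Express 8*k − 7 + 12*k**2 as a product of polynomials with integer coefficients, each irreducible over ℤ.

(2*k − 1)*(6*k + 7)

Need a pair with product 12·(−7) = −84 and sum 8: that's 14 and −6.
Split the middle term: 12*k**2 + 14*k − 6*k − 7 = 2*k*(6*k + 7) − (6*k + 7).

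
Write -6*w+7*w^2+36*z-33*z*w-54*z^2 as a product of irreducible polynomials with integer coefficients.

Group: -9*z*(6*z-w) + (-7*w+6)*(6*z-w); both groups contain (6*z-w).

-(6*z-w)*(9*z+7*w-6)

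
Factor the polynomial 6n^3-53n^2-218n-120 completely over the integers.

(2n+5)(3n+2)(n-12)

Among the possible rational roots, n = 12 is a root, so (n-12) is a factor; dividing leaves 6n^2+19n+10.
The remaining quadratic factors as (3n+2)(2n+5).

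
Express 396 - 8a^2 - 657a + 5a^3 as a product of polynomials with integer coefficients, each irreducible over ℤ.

Testing divisors of the constant over divisors of the leading coefficient, a = 12 is a root, so (a - 12) is a factor; dividing leaves 5a^2 + 52a - 33.
The remaining quadratic factors as (5a - 3)(a + 11).

(5a - 3)(a + 11)(a - 12)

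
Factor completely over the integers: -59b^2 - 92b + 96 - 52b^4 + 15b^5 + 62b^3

Among the possible rational roots, b = 4/5 is a root, giving the factor (5b - 4) and quotient 3b^4 - 8b^3 + 6b^2 - 7b - 24.
Then b = 8/3 is a root, so (3b - 8) is a factor; dividing leaves b^3 + 2b + 3.
Continuing, b = -1 is a root, so (b + 1) divides it; the quotient is b^2 - b + 3.
The quadratic b^2 - b + 3 has discriminant -11 < 0 and is irreducible over ℤ.

(3b - 8)(5b - 4)(b + 1)(b^2 - b + 3)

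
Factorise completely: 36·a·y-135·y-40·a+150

Group as (36·a·y-40·a) + (-135·y+150) = 4·a·(9·y-10) - 15·(9·y-10).
Both groups share the factor (9·y-10).

(4·a-15)·(9·y-10)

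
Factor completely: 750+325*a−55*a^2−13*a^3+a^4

(a+2)*(a+5)*(a−15)*(a−5)

Testing divisors of the constant over divisors of the leading coefficient, a = 15 is a root, giving the factor (a−15) and quotient a^3+2*a^2−25*a−50.
Then a = 5 is a root, so (a−5) divides it; the quotient is a^2+7*a+10.
The remaining quadratic factors as (a+5)(a+2).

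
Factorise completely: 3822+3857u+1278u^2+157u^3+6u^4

By the rational root theorem, u = -3 is a root, so (u+3) divides it; the quotient is 6u^3+139u^2+861u+1274.
Then u = -14 is a root, giving the factor (u+14) and quotient 6u^2+55u+91.
The remaining quadratic factors as (6u+13)(u+7).

(6u+13)(u+14)(u+3)(u+7)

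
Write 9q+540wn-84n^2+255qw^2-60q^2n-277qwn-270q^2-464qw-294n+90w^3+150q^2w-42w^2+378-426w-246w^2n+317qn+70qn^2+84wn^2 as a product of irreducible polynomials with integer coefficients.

(5w-2n-9)(6q+3w-7n+7)(5q+6w-6)

Group: 5q(30qw-12qn-54q+15w^2-41wn+8w+14n^2+49n-63) + (6w-6)(30qw-12qn-54q+15w^2-41wn+8w+14n^2+49n-63); both groups contain (30qw-12qn-54q+15w^2-41wn+8w+14n^2+49n-63), so (5q+6w-6) is a factor with cofactor 30qw-12qn-54q+15w^2-41wn+8w+14n^2+49n-63.
The cofactor groups again: 30qw-12qn-54q+15w^2-41wn+8w+14n^2+49n-63 = 6q(5w-2n-9) + (3w-7n+7)(5w-2n-9); both groups contain (5w-2n-9), giving (6q+3w-7n+7)(5w-2n-9).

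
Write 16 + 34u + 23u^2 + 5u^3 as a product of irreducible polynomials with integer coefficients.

(5u + 8)(u + 1)(u + 2)

Trying the rational-root candidates, u = −8/5 is a root, so (5u + 8) is a factor; dividing leaves u^2 + 3u + 2.
The remaining quadratic factors as (u + 1)(u + 2).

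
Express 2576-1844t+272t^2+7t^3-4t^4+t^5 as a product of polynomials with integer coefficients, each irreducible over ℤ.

(t+7)(t-2)(t-4)(t^2-5t+46)

Testing divisors of the constant over divisors of the leading coefficient, t = 2 is a root, so (t-2) divides it; the quotient is t^4-2t^3+3t^2+278t-1288.
Next, t = -7 is a root, so (t+7) is a factor; dividing leaves t^3-9t^2+66t-184.
Then t = 4 is a root, so (t-4) is a factor; dividing leaves t^2-5t+46.
The quadratic t^2-5t+46 has discriminant -159 < 0 and is irreducible over ℤ.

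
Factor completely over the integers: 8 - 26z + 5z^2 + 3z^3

(3z - 1)(z + 4)(z - 2)

By the rational root theorem, z = 1/3 is a root, so (3z - 1) divides it; the quotient is z^2 + 2z - 8.
The remaining quadratic factors as (z + 4)(z - 2).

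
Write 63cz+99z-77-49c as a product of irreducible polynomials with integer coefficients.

Group as (63cz-49c) + (99z-77) = 7c(9z-7) + 11(9z-7).
Both groups share the factor (9z-7).

(7c+11)(9z-7)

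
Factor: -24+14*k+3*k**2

(3*k-4)*(k+6)

Need a pair with product 3·(-24) = -72 and sum 14: that's -4 and 18.
Split the middle term: 3*k**2-4*k + 18*k-24 = k*(3*k-4) + 6*(3*k-4).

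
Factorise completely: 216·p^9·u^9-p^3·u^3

p^3·u^3·(6·p^2·u^2-1)·(36·p^4·u^4+6·p^2·u^2+1)

Factor out p^3·u^3 first: what remains is 216·p^6·u^6-1.
Recognize a difference of cubes with the parts 6·p^2·u^2 and 1.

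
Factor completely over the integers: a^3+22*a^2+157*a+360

Among the possible rational roots, a = -5 is a root, so (a+5) is a factor; dividing leaves a^2+17*a+72.
The remaining quadratic factors as (a+8)(a+9).

(a+5)*(a+8)*(a+9)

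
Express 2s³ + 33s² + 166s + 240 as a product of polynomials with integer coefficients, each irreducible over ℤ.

(2s + 5)(s + 6)(s + 8)

Testing divisors of the constant over divisors of the leading coefficient, s = −5/2 is a root, so (2s + 5) divides it; the quotient is s² + 14s + 48.
The remaining quadratic factors as (s + 8)(s + 6).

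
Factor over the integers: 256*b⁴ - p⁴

(4*b + p)*(4*b - p)*(16*b² + p²)

Write as (16*b²)² − (p²)², then factor 16*b² - p² once more.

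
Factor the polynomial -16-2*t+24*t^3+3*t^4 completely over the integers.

Group as (3*t^4-2*t) + (24*t^3-16) = t*(3*t^3-2) + 8*(3*t^3-2).
Both groups share the factor (3*t^3-2).

(t+8)*(3*t^3-2)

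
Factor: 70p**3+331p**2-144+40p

Testing divisors of the constant over divisors of the leading coefficient, p = -4/5 is a root, so (5p+4) is a factor; dividing leaves 14p**2+55p-36.
The remaining quadratic factors as (7p-4)(2p+9).

(2p+9)(5p+4)(7p-4)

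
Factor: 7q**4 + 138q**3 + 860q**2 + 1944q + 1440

(7q + 12)(q + 10)(q + 2)(q + 6)

Testing divisors of the constant over divisors of the leading coefficient, q = -2 is a root, so (q + 2) divides it; the quotient is 7q**3 + 124q**2 + 612q + 720.
Next, q = -10 is a root, giving the factor (q + 10) and quotient 7q**2 + 54q + 72.
The remaining quadratic factors as (7q + 12)(q + 6).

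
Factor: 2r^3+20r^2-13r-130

Group as (2r^3-13r) + (20r^2-130) = r(2r^2-13) + 10(2r^2-13).
Both groups share the factor (2r^2-13).

(r+10)(2r^2-13)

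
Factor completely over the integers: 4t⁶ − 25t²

Every term has a factor of t²; factoring it out leaves 4t⁴ − 25.
Recognize a difference of squares with the parts 2t² and 5.

t²(2t² + 5)(2t² − 5)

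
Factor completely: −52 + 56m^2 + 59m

Need a pair with product 56·(−52) = −2912 and sum 59: that's −32 and 91.
Split the middle term: 56m^2 − 32m + 91m − 52 = 8m(7m − 4) + 13(7m − 4).

(7m − 4)(8m + 13)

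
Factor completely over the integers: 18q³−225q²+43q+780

(3q+5)(6q−13)(q−12)

Testing divisors of the constant over divisors of the leading coefficient, q = 13/6 is a root, so (6q−13) is a factor; dividing leaves 3q²−31q−60.
The remaining quadratic factors as (3q+5)(q−12).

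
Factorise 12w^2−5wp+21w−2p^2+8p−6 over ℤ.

(3w−2p+6)(4w+p−1)

Group: 4w(3w−2p+6) + (p−1)(3w−2p+6); both groups contain (3w−2p+6).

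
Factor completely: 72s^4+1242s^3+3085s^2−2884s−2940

(3s+2)(4s+15)(6s−7)(s+14)

By the rational root theorem, s = −15/4 is a root, so (4s+15) is a factor; dividing leaves 18s^3+243s^2−140s−196.
Continuing, s = −2/3 is a root, so (3s+2) is a factor; dividing leaves 6s^2+77s−98.
The remaining quadratic factors as (s+14)(6s−7).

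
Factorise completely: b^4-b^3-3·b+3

Group as (b^4-3·b) + (-b^3+3) = b·(b^3-3) - (b^3-3).
Both groups share the factor (b^3-3).

(b-1)·(b^3-3)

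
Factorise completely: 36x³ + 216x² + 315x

Pull out the common factor 9x, then factor the remaining trinomial.

9x(2x + 5)(2x + 7)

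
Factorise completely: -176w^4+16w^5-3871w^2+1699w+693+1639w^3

Trying the rational-root candidates, w = 1 is a root, so (w-1) is a factor; dividing leaves 16w^4-160w^3+1479w^2-2392w-693.
Continuing, w = 9/4 is a root, so (4w-9) divides it; the quotient is 4w^3-31w^2+300w+77.
Then w = -1/4 is a root, so (4w+1) divides it; the quotient is w^2-8w+77.
The quadratic w^2-8w+77 has discriminant -244 < 0 and is irreducible over ℤ.

(4w+1)(4w-9)(w-1)(w^2-8w+77)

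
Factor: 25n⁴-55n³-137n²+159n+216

Among the possible rational roots, n = 3 is a root, so (n-3) divides it; the quotient is 25n³+20n²-77n-72.
Next, n = -1 is a root, giving the factor (n+1) and quotient 25n²-5n-72.
The remaining quadratic factors as (5n-9)(5n+8).

(5n+8)(5n-9)(n+1)(n-3)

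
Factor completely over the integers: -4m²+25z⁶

Recognize a difference of squares with the parts 5z³ and 2m.

(5z³-2m)(5z³+2m)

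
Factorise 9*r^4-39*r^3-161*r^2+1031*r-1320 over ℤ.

Among the possible rational roots, r = 11/3 is a root, so (3*r-11) divides it; the quotient is 3*r^3-2*r^2-61*r+120.
Next, r = 3 is a root, so (r-3) divides it; the quotient is 3*r^2+7*r-40.
The remaining quadratic factors as (r+5)(3*r-8).

(3*r-11)*(3*r-8)*(r+5)*(r-3)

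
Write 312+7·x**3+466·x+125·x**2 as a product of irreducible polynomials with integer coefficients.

By the rational root theorem, x = -4 is a root, so (x+4) divides it; the quotient is 7·x**2+97·x+78.
The remaining quadratic factors as (x+13)(7·x+6).

(7·x+6)·(x+13)·(x+4)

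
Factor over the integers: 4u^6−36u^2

Factor out 4u^2 first: what remains is u^4−9.
Recognize a difference of squares with the parts u^2 and 3.

4u^2(u^2+3)(u^2−3)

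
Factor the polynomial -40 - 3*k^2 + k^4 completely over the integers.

Substitute u = k^2 to get a quadratic in u, then factor.
k^2 + 5 is irreducible over ℤ (always positive, so no real roots).
k^2 - 8 is irreducible over ℤ (8 is not a perfect square).

(k^2 + 5)*(k^2 - 8)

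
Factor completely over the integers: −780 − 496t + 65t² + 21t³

Trying the rational-root candidates, t = −10/7 is a root, giving the factor (7t + 10) and quotient 3t² + 5t − 78.
The remaining quadratic factors as (3t − 13)(t + 6).

(3t − 13)(7t + 10)(t + 6)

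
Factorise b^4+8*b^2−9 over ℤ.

(b+1)*(b−1)*(b^2+9)

Substitute u = b^2 to get a quadratic in u, then factor.
b^2+9 is irreducible over ℤ (sum of squares).
b^2−1 is a difference of squares.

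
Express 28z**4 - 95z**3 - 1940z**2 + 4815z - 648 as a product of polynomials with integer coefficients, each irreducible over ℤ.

Trying the rational-root candidates, z = 9 is a root, so (z - 9) divides it; the quotient is 28z**3 + 157z**2 - 527z + 72.
Next, z = 1/7 is a root, giving the factor (7z - 1) and quotient 4z**2 + 23z - 72.
The remaining quadratic factors as (z + 8)(4z - 9).

(4z - 9)(7z - 1)(z + 8)(z - 9)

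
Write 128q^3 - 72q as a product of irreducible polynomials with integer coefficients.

Every term has a factor of 8q. Then 16q^2 - 9 = (4q)² − (3)².

8q(4q + 3)(4q - 3)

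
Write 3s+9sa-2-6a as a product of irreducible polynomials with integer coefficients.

(3a+1)(3s-2)

Group as (9sa+3s) + (-6a-2) = 3s(3a+1) - 2(3a+1).
Both groups share the factor (3a+1).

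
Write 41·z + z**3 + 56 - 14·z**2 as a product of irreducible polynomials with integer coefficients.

Trying the rational-root candidates, z = 7 is a root, giving the factor (z - 7) and quotient z**2 - 7·z - 8.
The remaining quadratic factors as (z - 8)(z + 1).

(z + 1)·(z - 7)·(z - 8)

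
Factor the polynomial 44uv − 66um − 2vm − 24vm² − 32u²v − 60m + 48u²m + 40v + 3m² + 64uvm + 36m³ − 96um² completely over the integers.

−(2u − 3m − 4)(2v − 3m)(8u − 4m + 5)

Group: 8u(−4uv + 6um + 6vm + 8v − 9m² − 12m) + (−4m + 5)(−4uv + 6um + 6vm + 8v − 9m² − 12m); both groups contain (−4uv + 6um + 6vm + 8v − 9m² − 12m), so (8u − 4m + 5) is a factor with cofactor −4uv + 6um + 6vm + 8v − 9m² − 12m.
The cofactor groups again: −4uv + 6um + 6vm + 8v − 9m² − 12m = −2v(2u − 3m − 4) + 3m(2u − 3m − 4); both groups contain (2u − 3m − 4), giving −(2v − 3m)(2u − 3m − 4).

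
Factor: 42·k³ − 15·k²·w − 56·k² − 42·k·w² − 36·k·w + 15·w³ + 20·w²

(14·k − 5·w)·(3·k − 3·w − 4)·(k + w)

Group: k·(42·k² − 57·k·w − 56·k + 15·w² + 20·w) + w·(42·k² − 57·k·w − 56·k + 15·w² + 20·w); both groups contain (42·k² − 57·k·w − 56·k + 15·w² + 20·w), so (k + w) is a factor with cofactor 42·k² − 57·k·w − 56·k + 15·w² + 20·w.
The cofactor groups again: 42·k² − 57·k·w − 56·k + 15·w² + 20·w = 14·k·(3·k − 3·w − 4) − 5·w·(3·k − 3·w − 4); both groups contain (3·k − 3·w − 4), giving (14·k − 5·w)·(3·k − 3·w − 4).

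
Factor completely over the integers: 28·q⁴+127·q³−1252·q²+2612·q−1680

Among the possible rational roots, q = 7/4 is a root, so (4·q−7) is a factor; dividing leaves 7·q³+44·q²−236·q+240.
Next, q = −10 is a root, so (q+10) divides it; the quotient is 7·q²−26·q+24.
The remaining quadratic factors as (7·q−12)(q−2).

(4·q−7)·(7·q−12)·(q+10)·(q−2)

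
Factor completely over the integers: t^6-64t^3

Every term has a factor of t^3; factoring it out leaves t^3-64.
Recognize a difference of cubes with the parts t and 4.

t^3(t-4)(t^2+4t+16)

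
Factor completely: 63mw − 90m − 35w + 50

(7w − 10)(9m − 5)

Group as (63mw − 90m) + (−35w + 50) = 9m(7w − 10) − 5(7w − 10).
Both groups share the factor (7w − 10).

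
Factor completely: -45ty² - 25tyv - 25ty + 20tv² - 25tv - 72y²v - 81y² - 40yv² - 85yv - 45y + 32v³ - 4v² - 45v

-(9y - 4v + 5)(5t + 8v + 9)(y + v)

Group: 5t(-9y² - 5yv - 5y + 4v² - 5v) + (8v + 9)(-9y² - 5yv - 5y + 4v² - 5v); both groups contain (-9y² - 5yv - 5y + 4v² - 5v), so (5t + 8v + 9) is a factor with cofactor -9y² - 5yv - 5y + 4v² - 5v.
The cofactor groups again: -9y² - 5yv - 5y + 4v² - 5v = -y(9y - 4v + 5) - v(9y - 4v + 5); both groups contain (9y - 4v + 5), giving -(y + v)(9y - 4v + 5).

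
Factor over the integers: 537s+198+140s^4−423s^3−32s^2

(4s+3)(5s−11)(7s+3)(s−2)

By the rational root theorem, s = −3/4 is a root, so (4s+3) divides it; the quotient is 35s^3−132s^2+91s+66.
Then s = −3/7 is a root, so (7s+3) is a factor; dividing leaves 5s^2−21s+22.
The remaining quadratic factors as (5s−11)(s−2).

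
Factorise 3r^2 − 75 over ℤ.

3(r + 5)(r − 5)

Factor out 3, leaving r^2 − 25, which is a difference of two squares.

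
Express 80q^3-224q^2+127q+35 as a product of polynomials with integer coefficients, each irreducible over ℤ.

(4q-5)(4q-7)(5q+1)

Testing divisors of the constant over divisors of the leading coefficient, q = -1/5 is a root, so (5q+1) divides it; the quotient is 16q^2-48q+35.
The remaining quadratic factors as (4q-5)(4q-7).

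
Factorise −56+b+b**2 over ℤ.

Two integers with product −56 and sum 1 are 8 and −7.

(b+8)(b−7)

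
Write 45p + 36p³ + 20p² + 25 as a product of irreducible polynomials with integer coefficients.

Group as (36p³ + 45p) + (20p² + 25) = 9p(4p² + 5) + 5(4p² + 5).
Both groups share the factor (4p² + 5).

(9p + 5)(4p² + 5)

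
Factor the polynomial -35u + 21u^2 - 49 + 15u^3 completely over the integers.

(5u + 7)(3u^2 - 7)

Group as (15u^3 - 35u) + (21u^2 - 49) = 5u(3u^2 - 7) + 7(3u^2 - 7).
Both groups share the factor (3u^2 - 7).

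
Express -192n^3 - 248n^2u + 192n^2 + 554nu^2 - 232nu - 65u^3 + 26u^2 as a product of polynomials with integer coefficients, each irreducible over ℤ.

Group: 12n(-16n^2 - 38nu + 16n + 5u^2 - 2u) - 13u(-16n^2 - 38nu + 16n + 5u^2 - 2u); both groups contain (-16n^2 - 38nu + 16n + 5u^2 - 2u), so (12n - 13u) is a factor with cofactor -16n^2 - 38nu + 16n + 5u^2 - 2u.
The cofactor groups again: -16n^2 - 38nu + 16n + 5u^2 - 2u = -8n(2n + 5u - 2) + u(2n + 5u - 2); both groups contain (2n + 5u - 2), giving -(8n - u)(2n + 5u - 2).

-(12n - 13u)(2n + 5u - 2)(8n - u)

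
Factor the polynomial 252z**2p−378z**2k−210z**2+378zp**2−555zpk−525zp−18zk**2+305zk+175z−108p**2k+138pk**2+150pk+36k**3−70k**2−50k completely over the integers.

(7z−2k)(6p−9k−5)(6z+9p+2k−5)

Group: 6p(42z**2+63zp+2zk−35z−18pk−4k**2+10k) + (−9k−5)(42z**2+63zp+2zk−35z−18pk−4k**2+10k); both groups contain (42z**2+63zp+2zk−35z−18pk−4k**2+10k), so (6p−9k−5) is a factor with cofactor 42z**2+63zp+2zk−35z−18pk−4k**2+10k.
The cofactor groups again: 42z**2+63zp+2zk−35z−18pk−4k**2+10k = 6z(7z−2k) + (9p+2k−5)(7z−2k); both groups contain (7z−2k), giving (6z+9p+2k−5)(7z−2k).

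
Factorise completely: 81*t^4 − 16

(3*t + 2)*(3*t − 2)*(9*t^2 + 4)

(3*t)⁴ − (2)⁴ = ((3*t)² − (2)²)((3*t)² + (2)²); the first factor splits again, the second (9*t^2 + 4) is irreducible.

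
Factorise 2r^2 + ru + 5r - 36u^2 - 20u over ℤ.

(2r + 9u + 5)(r - 4u)

Group: 2r(r - 4u) + (9u + 5)(r - 4u); both groups contain (r - 4u).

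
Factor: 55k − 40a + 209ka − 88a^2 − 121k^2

−(11k − 11a − 5)(11k − 8a)

Group: −11k(11k − 8a) + (11a + 5)(11k − 8a); both groups contain (11k − 8a).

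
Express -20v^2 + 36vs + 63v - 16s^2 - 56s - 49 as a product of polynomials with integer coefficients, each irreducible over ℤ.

Group: -4v(5v - 4s - 7) + (4s + 7)(5v - 4s - 7); both groups contain (5v - 4s - 7).

-(4v - 4s - 7)(5v - 4s - 7)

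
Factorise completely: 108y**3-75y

Pull out the common factor 3y; 36y**2-25 is a difference of squares.

3y(6y+5)(6y-5)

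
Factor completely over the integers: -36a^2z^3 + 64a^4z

4a^2z(4a + 3z)(4a - 3z)

Factor out 4a^2z, leaving 16a^2 - 9z^2, which is a difference of two squares.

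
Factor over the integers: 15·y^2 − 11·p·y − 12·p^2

−(3·p + 5·y)·(4·p − 3·y)

Group: −4·p·(3·p + 5·y) + 3·y·(3·p + 5·y); both groups contain (3·p + 5·y).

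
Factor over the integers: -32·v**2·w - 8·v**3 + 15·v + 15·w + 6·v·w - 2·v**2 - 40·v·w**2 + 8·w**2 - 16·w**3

-(2·v + 4·w + 3)·(4·v + 4·w - 5)·(v + w)

Group: 2·v·(-4·v**2 - 8·v·w + 5·v - 4·w**2 + 5·w) + (4·w + 3)·(-4·v**2 - 8·v·w + 5·v - 4·w**2 + 5·w); both groups contain (-4·v**2 - 8·v·w + 5·v - 4·w**2 + 5·w), so (2·v + 4·w + 3) is a factor with cofactor -4·v**2 - 8·v·w + 5·v - 4·w**2 + 5·w.
The cofactor groups again: -4·v**2 - 8·v·w + 5·v - 4·w**2 + 5·w = -4·v·(v + w) + (-4·w + 5)·(v + w); both groups contain (v + w), giving -(4·v + 4·w - 5)·(v + w).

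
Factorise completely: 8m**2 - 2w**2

2(2m + w)(2m - w)

Every term has a factor of 2. Then 4m**2 - w**2 = (2m)² − (w)².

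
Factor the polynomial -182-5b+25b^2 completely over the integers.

Need a pair with product 25·(-182) = -4550 and sum -5: that's 65 and -70.
Split the middle term: 25b^2+65b - 70b-182 = 5b(5b+13) - 14(5b+13).

(5b+13)(5b-14)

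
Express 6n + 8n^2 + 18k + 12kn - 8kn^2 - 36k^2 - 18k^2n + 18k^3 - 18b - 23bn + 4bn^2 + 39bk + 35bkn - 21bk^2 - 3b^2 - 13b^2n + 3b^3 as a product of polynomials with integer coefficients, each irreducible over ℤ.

Group: 3b(b^2 + bk - 4bn - b - 6k^2 + 8kn + 12k - 8n - 6) + (-3k - n)(b^2 + bk - 4bn - b - 6k^2 + 8kn + 12k - 8n - 6); both groups contain (b^2 + bk - 4bn - b - 6k^2 + 8kn + 12k - 8n - 6), so (3b - 3k - n) is a factor with cofactor b^2 + bk - 4bn - b - 6k^2 + 8kn + 12k - 8n - 6.
The cofactor groups again: b^2 + bk - 4bn - b - 6k^2 + 8kn + 12k - 8n - 6 = b(b + 3k - 4n - 3) + (-2k + 2)(b + 3k - 4n - 3); both groups contain (b + 3k - 4n - 3), giving (b - 2k + 2)(b + 3k - 4n - 3).

(3b - 3k - n)(b + 3k - 4n - 3)(b - 2k + 2)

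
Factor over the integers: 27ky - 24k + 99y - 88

Group as (27ky - 24k) + (99y - 88) = 3k(9y - 8) + 11(9y - 8).
Both groups share the factor (9y - 8).

(3k + 11)(9y - 8)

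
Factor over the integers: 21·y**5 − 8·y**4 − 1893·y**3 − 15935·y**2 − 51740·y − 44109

(3·y + 13)·(7·y + 9)·(y − 13)·(y**2 + 7·y + 29)

Trying the rational-root candidates, y = −9/7 is a root, so (7·y + 9) is a factor; dividing leaves 3·y**4 − 5·y**3 − 264·y**2 − 1937·y − 4901.
Continuing, y = 13 is a root, giving the factor (y − 13) and quotient 3·y**3 + 34·y**2 + 178·y + 377.
Then y = −13/3 is a root, giving the factor (3·y + 13) and quotient y**2 + 7·y + 29.
The quadratic y**2 + 7·y + 29 has discriminant −67 < 0 and is irreducible over ℤ.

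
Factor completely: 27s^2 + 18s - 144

Pull out the common factor 9, then factor the remaining trinomial.

9(3s + 8)(s - 2)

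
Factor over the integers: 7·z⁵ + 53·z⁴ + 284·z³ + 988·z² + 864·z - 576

(7·z - 3)·(z + 2)·(z + 4)·(z² + 2·z + 24)

Testing divisors of the constant over divisors of the leading coefficient, z = 3/7 is a root, so (7·z - 3) divides it; the quotient is z⁴ + 8·z³ + 44·z² + 160·z + 192.
Continuing, z = -4 is a root, so (z + 4) is a factor; dividing leaves z³ + 4·z² + 28·z + 48.
Next, z = -2 is a root, so (z + 2) divides it; the quotient is z² + 2·z + 24.
The quadratic z² + 2·z + 24 has discriminant -92 < 0 and is irreducible over ℤ.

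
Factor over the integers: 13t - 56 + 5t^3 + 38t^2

(5t + 8)(t + 7)(t - 1)

By the rational root theorem, t = -7 is a root, so (t + 7) is a factor; dividing leaves 5t^2 + 3t - 8.
The remaining quadratic factors as (t - 1)(5t + 8).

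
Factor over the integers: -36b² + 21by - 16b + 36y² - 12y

-(4b + 3y)(9b - 12y + 4)

Group: -9b(4b + 3y) + (12y - 4)(4b + 3y); both groups contain (4b + 3y).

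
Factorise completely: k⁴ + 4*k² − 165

(k² + 15)*(k² − 11)

Substitute u = k² to get a quadratic in u, then factor.
k² − 11 is irreducible over ℤ (11 is not a perfect square).
k² + 15 is irreducible over ℤ (always positive, so no real roots).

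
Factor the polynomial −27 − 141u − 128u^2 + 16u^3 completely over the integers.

(4u + 1)(4u + 3)(u − 9)

By the rational root theorem, u = −3/4 is a root, giving the factor (4u + 3) and quotient 4u^2 − 35u − 9.
The remaining quadratic factors as (u − 9)(4u + 1).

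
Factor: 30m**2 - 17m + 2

Need a pair with product 30·2 = 60 and sum -17: that's -12 and -5.
Split the middle term: 30m**2 - 12m - 5m + 2 = 6m(5m - 2) - (5m - 2).

(5m - 2)(6m - 1)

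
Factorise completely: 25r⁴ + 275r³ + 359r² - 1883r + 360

(5r - 1)(5r - 9)(r + 5)(r + 8)

Among the possible rational roots, r = -8 is a root, so (r + 8) is a factor; dividing leaves 25r³ + 75r² - 241r + 45.
Next, r = 9/5 is a root, giving the factor (5r - 9) and quotient 5r² + 24r - 5.
The remaining quadratic factors as (5r - 1)(r + 5).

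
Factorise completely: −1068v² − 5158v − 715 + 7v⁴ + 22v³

(7v + 1)(v + 11)(v + 5)(v − 13)

Trying the rational-root candidates, v = −5 is a root, giving the factor (v + 5) and quotient 7v³ − 13v² − 1003v − 143.
Then v = −1/7 is a root, so (7v + 1) divides it; the quotient is v² − 2v − 143.
The remaining quadratic factors as (v − 13)(v + 11).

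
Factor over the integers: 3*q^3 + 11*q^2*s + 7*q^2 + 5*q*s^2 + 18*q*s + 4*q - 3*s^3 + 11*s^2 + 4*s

Group: q*(3*q^2 + 2*q*s + 4*q - s^2 + 4*s) + (3*s + 1)*(3*q^2 + 2*q*s + 4*q - s^2 + 4*s); both groups contain (3*q^2 + 2*q*s + 4*q - s^2 + 4*s), so (q + 3*s + 1) is a factor with cofactor 3*q^2 + 2*q*s + 4*q - s^2 + 4*s.
The cofactor groups again: 3*q^2 + 2*q*s + 4*q - s^2 + 4*s = 3*q*(q + s) + (-s + 4)*(q + s); both groups contain (q + s), giving (3*q - s + 4)*(q + s).

(3*q - s + 4)*(q + 3*s + 1)*(q + s)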